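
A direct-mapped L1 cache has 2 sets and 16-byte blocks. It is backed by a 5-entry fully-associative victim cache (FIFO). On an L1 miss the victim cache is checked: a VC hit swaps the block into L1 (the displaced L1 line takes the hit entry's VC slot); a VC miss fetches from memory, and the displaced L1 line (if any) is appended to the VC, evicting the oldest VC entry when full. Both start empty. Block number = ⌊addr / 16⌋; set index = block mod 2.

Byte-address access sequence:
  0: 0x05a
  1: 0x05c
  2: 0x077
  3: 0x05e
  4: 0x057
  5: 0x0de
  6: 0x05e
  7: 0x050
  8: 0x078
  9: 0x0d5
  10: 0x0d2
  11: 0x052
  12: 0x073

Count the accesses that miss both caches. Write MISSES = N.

MISSES = 3

#0 0x5a→b5/s1 MISS; vc=[]
#1 0x5c→b5/s1 L1-HIT; vc=[]
#2 0x77→b7/s1 MISS; vc=[5]
#3 0x5e→b5/s1 VC-HIT; vc=[7]
#4 0x57→b5/s1 L1-HIT; vc=[7]
#5 0xde→b13/s1 MISS; vc=[7,5]
#6 0x5e→b5/s1 VC-HIT; vc=[7,13]
#7 0x50→b5/s1 L1-HIT; vc=[7,13]
#8 0x78→b7/s1 VC-HIT; vc=[5,13]
#9 0xd5→b13/s1 VC-HIT; vc=[5,7]
#10 0xd2→b13/s1 L1-HIT; vc=[5,7]
#11 0x52→b5/s1 VC-HIT; vc=[13,7]
#12 0x73→b7/s1 VC-HIT; vc=[13,5]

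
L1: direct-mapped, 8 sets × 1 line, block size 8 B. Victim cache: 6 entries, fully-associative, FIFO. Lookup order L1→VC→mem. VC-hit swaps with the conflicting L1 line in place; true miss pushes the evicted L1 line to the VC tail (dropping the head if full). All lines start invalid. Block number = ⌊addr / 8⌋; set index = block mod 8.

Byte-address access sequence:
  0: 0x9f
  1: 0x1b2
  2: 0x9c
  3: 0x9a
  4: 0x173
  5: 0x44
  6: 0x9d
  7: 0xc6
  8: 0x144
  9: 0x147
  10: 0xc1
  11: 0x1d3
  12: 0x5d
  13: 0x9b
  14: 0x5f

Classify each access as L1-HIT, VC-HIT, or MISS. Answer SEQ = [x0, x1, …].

SEQ = [MISS, MISS, L1-HIT, L1-HIT, MISS, MISS, L1-HIT, MISS, MISS, L1-HIT, VC-HIT, MISS, MISS, VC-HIT, VC-HIT]

0: 0x9f (blk 19, set 3) → MISS  vc=[]
1: 0x1b2 (blk 54, set 6) → MISS  vc=[]
2: 0x9c (blk 19, set 3) → L1-HIT  vc=[]
3: 0x9a (blk 19, set 3) → L1-HIT  vc=[]
4: 0x173 (blk 46, set 6) → MISS  vc=[54]
5: 0x44 (blk 8, set 0) → MISS  vc=[54]
6: 0x9d (blk 19, set 3) → L1-HIT  vc=[54]
7: 0xc6 (blk 24, set 0) → MISS  vc=[54, 8]
8: 0x144 (blk 40, set 0) → MISS  vc=[54, 8, 24]
9: 0x147 (blk 40, set 0) → L1-HIT  vc=[54, 8, 24]
10: 0xc1 (blk 24, set 0) → VC-HIT  vc=[54, 8, 40]
11: 0x1d3 (blk 58, set 2) → MISS  vc=[54, 8, 40]
12: 0x5d (blk 11, set 3) → MISS  vc=[54, 8, 40, 19]
13: 0x9b (blk 19, set 3) → VC-HIT  vc=[54, 8, 40, 11]
14: 0x5f (blk 11, set 3) → VC-HIT  vc=[54, 8, 40, 19]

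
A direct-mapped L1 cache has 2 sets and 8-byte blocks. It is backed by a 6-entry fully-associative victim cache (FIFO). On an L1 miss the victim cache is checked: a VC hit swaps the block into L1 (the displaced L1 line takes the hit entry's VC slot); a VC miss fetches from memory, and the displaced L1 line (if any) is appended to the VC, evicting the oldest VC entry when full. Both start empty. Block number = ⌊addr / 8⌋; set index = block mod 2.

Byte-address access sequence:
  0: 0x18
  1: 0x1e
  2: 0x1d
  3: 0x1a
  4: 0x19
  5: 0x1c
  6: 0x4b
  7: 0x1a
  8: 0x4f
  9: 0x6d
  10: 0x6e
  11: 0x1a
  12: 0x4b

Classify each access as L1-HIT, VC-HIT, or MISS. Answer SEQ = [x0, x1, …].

SEQ = [MISS, L1-HIT, L1-HIT, L1-HIT, L1-HIT, L1-HIT, MISS, VC-HIT, VC-HIT, MISS, L1-HIT, VC-HIT, VC-HIT]

0: 0x18 (blk 3, set 1) → MISS  vc=[]
1: 0x1e (blk 3, set 1) → L1-HIT  vc=[]
2: 0x1d (blk 3, set 1) → L1-HIT  vc=[]
3: 0x1a (blk 3, set 1) → L1-HIT  vc=[]
4: 0x19 (blk 3, set 1) → L1-HIT  vc=[]
5: 0x1c (blk 3, set 1) → L1-HIT  vc=[]
6: 0x4b (blk 9, set 1) → MISS  vc=[3]
7: 0x1a (blk 3, set 1) → VC-HIT  vc=[9]
8: 0x4f (blk 9, set 1) → VC-HIT  vc=[3]
9: 0x6d (blk 13, set 1) → MISS  vc=[3, 9]
10: 0x6e (blk 13, set 1) → L1-HIT  vc=[3, 9]
11: 0x1a (blk 3, set 1) → VC-HIT  vc=[13, 9]
12: 0x4b (blk 9, set 1) → VC-HIT  vc=[13, 3]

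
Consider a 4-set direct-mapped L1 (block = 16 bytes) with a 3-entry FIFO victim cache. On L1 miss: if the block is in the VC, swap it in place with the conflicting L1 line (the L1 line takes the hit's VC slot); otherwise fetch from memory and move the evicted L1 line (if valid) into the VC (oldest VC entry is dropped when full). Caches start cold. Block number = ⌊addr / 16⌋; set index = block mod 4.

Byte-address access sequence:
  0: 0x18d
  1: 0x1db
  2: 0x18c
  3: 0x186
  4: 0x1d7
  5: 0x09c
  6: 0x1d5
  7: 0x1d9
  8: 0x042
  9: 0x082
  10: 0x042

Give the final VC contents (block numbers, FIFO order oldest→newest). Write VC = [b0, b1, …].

VC = [9, 24, 8]

  [0] addr=0x18d blk=24 s=0: MISS | VC []
  [1] addr=0x1db blk=29 s=1: MISS | VC []
  [2] addr=0x18c blk=24 s=0: L1-HIT | VC []
  [3] addr=0x186 blk=24 s=0: L1-HIT | VC []
  [4] addr=0x1d7 blk=29 s=1: L1-HIT | VC []
  [5] addr=0x9c blk=9 s=1: MISS | VC [29]
  [6] addr=0x1d5 blk=29 s=1: VC-HIT | VC [9]
  [7] addr=0x1d9 blk=29 s=1: L1-HIT | VC [9]
  [8] addr=0x42 blk=4 s=0: MISS | VC [9, 24]
  [9] addr=0x82 blk=8 s=0: MISS | VC [9, 24, 4]
  [10] addr=0x42 blk=4 s=0: VC-HIT | VC [9, 24, 8]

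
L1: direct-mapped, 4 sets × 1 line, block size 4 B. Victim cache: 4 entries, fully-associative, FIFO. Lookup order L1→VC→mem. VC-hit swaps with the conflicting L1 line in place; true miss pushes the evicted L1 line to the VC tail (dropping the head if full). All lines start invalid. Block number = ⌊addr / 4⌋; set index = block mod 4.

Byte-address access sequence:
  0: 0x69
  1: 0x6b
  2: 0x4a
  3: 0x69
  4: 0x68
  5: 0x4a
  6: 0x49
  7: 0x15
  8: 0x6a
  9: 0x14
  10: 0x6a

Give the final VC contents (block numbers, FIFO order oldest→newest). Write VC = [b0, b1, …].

VC = [18]

  [0] addr=0x69 blk=26 s=2: MISS | VC []
  [1] addr=0x6b blk=26 s=2: L1-HIT | VC []
  [2] addr=0x4a blk=18 s=2: MISS | VC [26]
  [3] addr=0x69 blk=26 s=2: VC-HIT | VC [18]
  [4] addr=0x68 blk=26 s=2: L1-HIT | VC [18]
  [5] addr=0x4a blk=18 s=2: VC-HIT | VC [26]
  [6] addr=0x49 blk=18 s=2: L1-HIT | VC [26]
  [7] addr=0x15 blk=5 s=1: MISS | VC [26]
  [8] addr=0x6a blk=26 s=2: VC-HIT | VC [18]
  [9] addr=0x14 blk=5 s=1: L1-HIT | VC [18]
  [10] addr=0x6a blk=26 s=2: L1-HIT | VC [18]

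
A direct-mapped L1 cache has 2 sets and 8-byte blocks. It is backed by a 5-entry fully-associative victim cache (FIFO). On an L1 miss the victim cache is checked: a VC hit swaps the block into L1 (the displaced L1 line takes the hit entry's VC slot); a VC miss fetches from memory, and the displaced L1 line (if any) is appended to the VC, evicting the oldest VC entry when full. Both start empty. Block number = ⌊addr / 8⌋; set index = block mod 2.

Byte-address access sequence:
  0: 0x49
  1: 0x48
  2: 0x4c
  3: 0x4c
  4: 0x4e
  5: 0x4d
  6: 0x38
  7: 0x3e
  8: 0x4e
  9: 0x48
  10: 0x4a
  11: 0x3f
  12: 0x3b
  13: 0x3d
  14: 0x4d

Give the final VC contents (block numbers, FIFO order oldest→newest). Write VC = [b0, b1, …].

#0 0x49→b9/s1 MISS; vc=[]
#1 0x48→b9/s1 L1-HIT; vc=[]
#2 0x4c→b9/s1 L1-HIT; vc=[]
#3 0x4c→b9/s1 L1-HIT; vc=[]
#4 0x4e→b9/s1 L1-HIT; vc=[]
#5 0x4d→b9/s1 L1-HIT; vc=[]
#6 0x38→b7/s1 MISS; vc=[9]
#7 0x3e→b7/s1 L1-HIT; vc=[9]
#8 0x4e→b9/s1 VC-HIT; vc=[7]
#9 0x48→b9/s1 L1-HIT; vc=[7]
#10 0x4a→b9/s1 L1-HIT; vc=[7]
#11 0x3f→b7/s1 VC-HIT; vc=[9]
#12 0x3b→b7/s1 L1-HIT; vc=[9]
#13 0x3d→b7/s1 L1-HIT; vc=[9]
#14 0x4d→b9/s1 VC-HIT; vc=[7]

VC = [7]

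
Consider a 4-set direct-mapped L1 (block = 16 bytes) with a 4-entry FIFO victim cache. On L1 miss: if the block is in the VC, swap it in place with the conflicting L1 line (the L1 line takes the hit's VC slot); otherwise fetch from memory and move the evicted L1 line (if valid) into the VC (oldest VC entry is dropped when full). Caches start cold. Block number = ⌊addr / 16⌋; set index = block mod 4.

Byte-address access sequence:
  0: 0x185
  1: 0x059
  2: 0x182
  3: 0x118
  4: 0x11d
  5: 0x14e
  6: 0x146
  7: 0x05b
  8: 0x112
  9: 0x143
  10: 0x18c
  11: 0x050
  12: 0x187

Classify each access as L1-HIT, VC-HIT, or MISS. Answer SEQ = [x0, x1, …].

SEQ = [MISS, MISS, L1-HIT, MISS, L1-HIT, MISS, L1-HIT, VC-HIT, VC-HIT, L1-HIT, VC-HIT, VC-HIT, L1-HIT]

#0 0x185→b24/s0 MISS; vc=[]
#1 0x59→b5/s1 MISS; vc=[]
#2 0x182→b24/s0 L1-HIT; vc=[]
#3 0x118→b17/s1 MISS; vc=[5]
#4 0x11d→b17/s1 L1-HIT; vc=[5]
#5 0x14e→b20/s0 MISS; vc=[5,24]
#6 0x146→b20/s0 L1-HIT; vc=[5,24]
#7 0x5b→b5/s1 VC-HIT; vc=[17,24]
#8 0x112→b17/s1 VC-HIT; vc=[5,24]
#9 0x143→b20/s0 L1-HIT; vc=[5,24]
#10 0x18c→b24/s0 VC-HIT; vc=[5,20]
#11 0x50→b5/s1 VC-HIT; vc=[17,20]
#12 0x187→b24/s0 L1-HIT; vc=[17,20]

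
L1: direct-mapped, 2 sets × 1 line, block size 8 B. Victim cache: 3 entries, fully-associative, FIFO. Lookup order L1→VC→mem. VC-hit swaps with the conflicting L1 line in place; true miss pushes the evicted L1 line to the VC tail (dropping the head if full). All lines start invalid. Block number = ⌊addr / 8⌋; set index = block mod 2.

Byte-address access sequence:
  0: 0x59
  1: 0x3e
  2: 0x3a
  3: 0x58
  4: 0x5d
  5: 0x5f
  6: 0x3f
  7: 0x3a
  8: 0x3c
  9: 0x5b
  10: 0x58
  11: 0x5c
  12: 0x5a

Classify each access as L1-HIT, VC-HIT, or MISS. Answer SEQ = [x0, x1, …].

SEQ = [MISS, MISS, L1-HIT, VC-HIT, L1-HIT, L1-HIT, VC-HIT, L1-HIT, L1-HIT, VC-HIT, L1-HIT, L1-HIT, L1-HIT]

0: 0x59 (blk 11, set 1) → MISS  vc=[]
1: 0x3e (blk 7, set 1) → MISS  vc=[11]
2: 0x3a (blk 7, set 1) → L1-HIT  vc=[11]
3: 0x58 (blk 11, set 1) → VC-HIT  vc=[7]
4: 0x5d (blk 11, set 1) → L1-HIT  vc=[7]
5: 0x5f (blk 11, set 1) → L1-HIT  vc=[7]
6: 0x3f (blk 7, set 1) → VC-HIT  vc=[11]
7: 0x3a (blk 7, set 1) → L1-HIT  vc=[11]
8: 0x3c (blk 7, set 1) → L1-HIT  vc=[11]
9: 0x5b (blk 11, set 1) → VC-HIT  vc=[7]
10: 0x58 (blk 11, set 1) → L1-HIT  vc=[7]
11: 0x5c (blk 11, set 1) → L1-HIT  vc=[7]
12: 0x5a (blk 11, set 1) → L1-HIT  vc=[7]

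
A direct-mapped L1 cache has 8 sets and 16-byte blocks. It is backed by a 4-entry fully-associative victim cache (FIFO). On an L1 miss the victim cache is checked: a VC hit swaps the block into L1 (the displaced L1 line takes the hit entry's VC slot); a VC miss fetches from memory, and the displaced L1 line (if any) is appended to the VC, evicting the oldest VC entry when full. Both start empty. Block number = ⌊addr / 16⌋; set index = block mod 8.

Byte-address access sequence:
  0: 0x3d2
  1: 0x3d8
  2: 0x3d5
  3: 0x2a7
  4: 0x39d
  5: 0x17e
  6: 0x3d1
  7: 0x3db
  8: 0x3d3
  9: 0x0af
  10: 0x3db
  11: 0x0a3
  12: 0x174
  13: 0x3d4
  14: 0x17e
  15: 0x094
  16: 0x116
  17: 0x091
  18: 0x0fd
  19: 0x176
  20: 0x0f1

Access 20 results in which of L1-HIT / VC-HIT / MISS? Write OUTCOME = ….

  [0] addr=0x3d2 blk=61 s=5: MISS | VC []
  [1] addr=0x3d8 blk=61 s=5: L1-HIT | VC []
  [2] addr=0x3d5 blk=61 s=5: L1-HIT | VC []
  [3] addr=0x2a7 blk=42 s=2: MISS | VC []
  [4] addr=0x39d blk=57 s=1: MISS | VC []
  [5] addr=0x17e blk=23 s=7: MISS | VC []
  [6] addr=0x3d1 blk=61 s=5: L1-HIT | VC []
  [7] addr=0x3db blk=61 s=5: L1-HIT | VC []
  [8] addr=0x3d3 blk=61 s=5: L1-HIT | VC []
  [9] addr=0xaf blk=10 s=2: MISS | VC [42]
  [10] addr=0x3db blk=61 s=5: L1-HIT | VC [42]
  [11] addr=0xa3 blk=10 s=2: L1-HIT | VC [42]
  [12] addr=0x174 blk=23 s=7: L1-HIT | VC [42]
  [13] addr=0x3d4 blk=61 s=5: L1-HIT | VC [42]
  [14] addr=0x17e blk=23 s=7: L1-HIT | VC [42]
  [15] addr=0x94 blk=9 s=1: MISS | VC [42, 57]
  [16] addr=0x116 blk=17 s=1: MISS | VC [42, 57, 9]
  [17] addr=0x91 blk=9 s=1: VC-HIT | VC [42, 57, 17]
  [18] addr=0xfd blk=15 s=7: MISS | VC [42, 57, 17, 23]
  [19] addr=0x176 blk=23 s=7: VC-HIT | VC [42, 57, 17, 15]
  [20] addr=0xf1 blk=15 s=7: VC-HIT | VC [42, 57, 17, 23]

OUTCOME = VC-HIT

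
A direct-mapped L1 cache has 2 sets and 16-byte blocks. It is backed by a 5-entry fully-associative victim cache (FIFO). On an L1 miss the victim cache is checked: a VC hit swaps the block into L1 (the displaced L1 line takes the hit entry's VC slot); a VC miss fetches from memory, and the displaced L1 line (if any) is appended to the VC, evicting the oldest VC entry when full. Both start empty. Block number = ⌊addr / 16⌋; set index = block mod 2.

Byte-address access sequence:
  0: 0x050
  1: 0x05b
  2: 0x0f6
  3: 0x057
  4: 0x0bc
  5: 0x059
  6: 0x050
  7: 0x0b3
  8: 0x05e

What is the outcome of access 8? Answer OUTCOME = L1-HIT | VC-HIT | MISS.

OUTCOME = VC-HIT

#0 0x50→b5/s1 MISS; vc=[]
#1 0x5b→b5/s1 L1-HIT; vc=[]
#2 0xf6→b15/s1 MISS; vc=[5]
#3 0x57→b5/s1 VC-HIT; vc=[15]
#4 0xbc→b11/s1 MISS; vc=[15,5]
#5 0x59→b5/s1 VC-HIT; vc=[15,11]
#6 0x50→b5/s1 L1-HIT; vc=[15,11]
#7 0xb3→b11/s1 VC-HIT; vc=[15,5]
#8 0x5e→b5/s1 VC-HIT; vc=[15,11]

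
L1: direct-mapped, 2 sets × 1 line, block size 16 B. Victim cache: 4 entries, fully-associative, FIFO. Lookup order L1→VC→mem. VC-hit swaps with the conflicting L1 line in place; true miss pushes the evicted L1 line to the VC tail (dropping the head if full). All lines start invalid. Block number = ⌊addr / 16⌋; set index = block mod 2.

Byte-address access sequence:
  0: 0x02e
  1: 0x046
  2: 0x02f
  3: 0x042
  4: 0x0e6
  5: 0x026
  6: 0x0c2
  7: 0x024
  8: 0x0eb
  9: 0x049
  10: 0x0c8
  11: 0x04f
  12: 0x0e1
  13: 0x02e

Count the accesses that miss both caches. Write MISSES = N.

#0 0x2e→b2/s0 MISS; vc=[]
#1 0x46→b4/s0 MISS; vc=[2]
#2 0x2f→b2/s0 VC-HIT; vc=[4]
#3 0x42→b4/s0 VC-HIT; vc=[2]
#4 0xe6→b14/s0 MISS; vc=[2,4]
#5 0x26→b2/s0 VC-HIT; vc=[14,4]
#6 0xc2→b12/s0 MISS; vc=[14,4,2]
#7 0x24→b2/s0 VC-HIT; vc=[14,4,12]
#8 0xeb→b14/s0 VC-HIT; vc=[2,4,12]
#9 0x49→b4/s0 VC-HIT; vc=[2,14,12]
#10 0xc8→b12/s0 VC-HIT; vc=[2,14,4]
#11 0x4f→b4/s0 VC-HIT; vc=[2,14,12]
#12 0xe1→b14/s0 VC-HIT; vc=[2,4,12]
#13 0x2e→b2/s0 VC-HIT; vc=[14,4,12]

MISSES = 4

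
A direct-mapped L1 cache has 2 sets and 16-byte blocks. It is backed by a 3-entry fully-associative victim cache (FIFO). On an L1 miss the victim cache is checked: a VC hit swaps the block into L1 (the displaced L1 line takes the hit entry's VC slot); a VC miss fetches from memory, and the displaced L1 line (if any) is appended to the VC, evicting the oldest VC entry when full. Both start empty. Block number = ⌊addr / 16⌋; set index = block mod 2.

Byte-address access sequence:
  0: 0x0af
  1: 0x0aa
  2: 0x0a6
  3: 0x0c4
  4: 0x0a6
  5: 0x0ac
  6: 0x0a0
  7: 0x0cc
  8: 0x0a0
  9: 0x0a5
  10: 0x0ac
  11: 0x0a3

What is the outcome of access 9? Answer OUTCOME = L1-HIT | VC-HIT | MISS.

  [0] addr=0xaf blk=10 s=0: MISS | VC []
  [1] addr=0xaa blk=10 s=0: L1-HIT | VC []
  [2] addr=0xa6 blk=10 s=0: L1-HIT | VC []
  [3] addr=0xc4 blk=12 s=0: MISS | VC [10]
  [4] addr=0xa6 blk=10 s=0: VC-HIT | VC [12]
  [5] addr=0xac blk=10 s=0: L1-HIT | VC [12]
  [6] addr=0xa0 blk=10 s=0: L1-HIT | VC [12]
  [7] addr=0xcc blk=12 s=0: VC-HIT | VC [10]
  [8] addr=0xa0 blk=10 s=0: VC-HIT | VC [12]
  [9] addr=0xa5 blk=10 s=0: L1-HIT | VC [12]
  [10] addr=0xac blk=10 s=0: L1-HIT | VC [12]
  [11] addr=0xa3 blk=10 s=0: L1-HIT | VC [12]

OUTCOME = L1-HIT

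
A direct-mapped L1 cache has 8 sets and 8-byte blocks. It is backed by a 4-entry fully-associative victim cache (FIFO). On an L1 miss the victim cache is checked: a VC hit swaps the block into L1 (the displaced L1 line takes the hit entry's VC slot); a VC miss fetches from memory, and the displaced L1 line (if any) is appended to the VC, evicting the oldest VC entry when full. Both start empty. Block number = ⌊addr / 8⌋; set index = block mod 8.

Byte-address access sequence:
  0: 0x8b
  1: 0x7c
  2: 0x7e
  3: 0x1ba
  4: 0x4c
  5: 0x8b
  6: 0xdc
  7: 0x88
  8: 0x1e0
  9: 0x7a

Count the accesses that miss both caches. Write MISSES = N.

  [0] addr=0x8b blk=17 s=1: MISS | VC []
  [1] addr=0x7c blk=15 s=7: MISS | VC []
  [2] addr=0x7e blk=15 s=7: L1-HIT | VC []
  [3] addr=0x1ba blk=55 s=7: MISS | VC [15]
  [4] addr=0x4c blk=9 s=1: MISS | VC [15, 17]
  [5] addr=0x8b blk=17 s=1: VC-HIT | VC [15, 9]
  [6] addr=0xdc blk=27 s=3: MISS | VC [15, 9]
  [7] addr=0x88 blk=17 s=1: L1-HIT | VC [15, 9]
  [8] addr=0x1e0 blk=60 s=4: MISS | VC [15, 9]
  [9] addr=0x7a blk=15 s=7: VC-HIT | VC [55, 9]

MISSES = 6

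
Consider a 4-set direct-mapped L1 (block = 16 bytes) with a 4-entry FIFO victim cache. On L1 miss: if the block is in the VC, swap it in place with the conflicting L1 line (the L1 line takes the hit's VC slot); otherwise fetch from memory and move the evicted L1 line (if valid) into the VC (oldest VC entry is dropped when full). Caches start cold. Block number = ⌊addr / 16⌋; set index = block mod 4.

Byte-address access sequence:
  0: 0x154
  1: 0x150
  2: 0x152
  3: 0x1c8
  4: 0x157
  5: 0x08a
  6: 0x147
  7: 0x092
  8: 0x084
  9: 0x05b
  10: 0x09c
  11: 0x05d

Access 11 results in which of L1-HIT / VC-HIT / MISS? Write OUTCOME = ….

#0 0x154→b21/s1 MISS; vc=[]
#1 0x150→b21/s1 L1-HIT; vc=[]
#2 0x152→b21/s1 L1-HIT; vc=[]
#3 0x1c8→b28/s0 MISS; vc=[]
#4 0x157→b21/s1 L1-HIT; vc=[]
#5 0x8a→b8/s0 MISS; vc=[28]
#6 0x147→b20/s0 MISS; vc=[28,8]
#7 0x92→b9/s1 MISS; vc=[28,8,21]
#8 0x84→b8/s0 VC-HIT; vc=[28,20,21]
#9 0x5b→b5/s1 MISS; vc=[28,20,21,9]
#10 0x9c→b9/s1 VC-HIT; vc=[28,20,21,5]
#11 0x5d→b5/s1 VC-HIT; vc=[28,20,21,9]

OUTCOME = VC-HIT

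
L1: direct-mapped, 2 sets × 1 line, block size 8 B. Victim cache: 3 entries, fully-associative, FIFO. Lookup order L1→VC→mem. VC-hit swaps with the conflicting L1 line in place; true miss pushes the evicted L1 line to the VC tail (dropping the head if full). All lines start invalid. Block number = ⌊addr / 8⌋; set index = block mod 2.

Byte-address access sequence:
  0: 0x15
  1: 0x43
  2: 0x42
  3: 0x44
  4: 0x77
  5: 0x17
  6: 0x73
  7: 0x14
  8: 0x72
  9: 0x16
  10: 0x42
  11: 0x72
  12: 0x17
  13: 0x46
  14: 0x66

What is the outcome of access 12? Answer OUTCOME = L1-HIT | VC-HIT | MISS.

OUTCOME = VC-HIT

  [0] addr=0x15 blk=2 s=0: MISS | VC []
  [1] addr=0x43 blk=8 s=0: MISS | VC [2]
  [2] addr=0x42 blk=8 s=0: L1-HIT | VC [2]
  [3] addr=0x44 blk=8 s=0: L1-HIT | VC [2]
  [4] addr=0x77 blk=14 s=0: MISS | VC [2, 8]
  [5] addr=0x17 blk=2 s=0: VC-HIT | VC [14, 8]
  [6] addr=0x73 blk=14 s=0: VC-HIT | VC [2, 8]
  [7] addr=0x14 blk=2 s=0: VC-HIT | VC [14, 8]
  [8] addr=0x72 blk=14 s=0: VC-HIT | VC [2, 8]
  [9] addr=0x16 blk=2 s=0: VC-HIT | VC [14, 8]
  [10] addr=0x42 blk=8 s=0: VC-HIT | VC [14, 2]
  [11] addr=0x72 blk=14 s=0: VC-HIT | VC [8, 2]
  [12] addr=0x17 blk=2 s=0: VC-HIT | VC [8, 14]
  [13] addr=0x46 blk=8 s=0: VC-HIT | VC [2, 14]
  [14] addr=0x66 blk=12 s=0: MISS | VC [2, 14, 8]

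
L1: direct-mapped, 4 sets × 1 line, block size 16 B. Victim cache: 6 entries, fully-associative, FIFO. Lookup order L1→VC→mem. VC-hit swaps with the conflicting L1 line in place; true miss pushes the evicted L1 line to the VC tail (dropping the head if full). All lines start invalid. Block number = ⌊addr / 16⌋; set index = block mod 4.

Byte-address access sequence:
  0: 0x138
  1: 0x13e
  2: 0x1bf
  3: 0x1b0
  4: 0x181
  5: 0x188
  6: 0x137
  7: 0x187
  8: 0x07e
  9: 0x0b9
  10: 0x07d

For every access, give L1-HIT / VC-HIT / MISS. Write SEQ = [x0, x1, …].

SEQ = [MISS, L1-HIT, MISS, L1-HIT, MISS, L1-HIT, VC-HIT, L1-HIT, MISS, MISS, VC-HIT]

#0 0x138→b19/s3 MISS; vc=[]
#1 0x13e→b19/s3 L1-HIT; vc=[]
#2 0x1bf→b27/s3 MISS; vc=[19]
#3 0x1b0→b27/s3 L1-HIT; vc=[19]
#4 0x181→b24/s0 MISS; vc=[19]
#5 0x188→b24/s0 L1-HIT; vc=[19]
#6 0x137→b19/s3 VC-HIT; vc=[27]
#7 0x187→b24/s0 L1-HIT; vc=[27]
#8 0x7e→b7/s3 MISS; vc=[27,19]
#9 0xb9→b11/s3 MISS; vc=[27,19,7]
#10 0x7d→b7/s3 VC-HIT; vc=[27,19,11]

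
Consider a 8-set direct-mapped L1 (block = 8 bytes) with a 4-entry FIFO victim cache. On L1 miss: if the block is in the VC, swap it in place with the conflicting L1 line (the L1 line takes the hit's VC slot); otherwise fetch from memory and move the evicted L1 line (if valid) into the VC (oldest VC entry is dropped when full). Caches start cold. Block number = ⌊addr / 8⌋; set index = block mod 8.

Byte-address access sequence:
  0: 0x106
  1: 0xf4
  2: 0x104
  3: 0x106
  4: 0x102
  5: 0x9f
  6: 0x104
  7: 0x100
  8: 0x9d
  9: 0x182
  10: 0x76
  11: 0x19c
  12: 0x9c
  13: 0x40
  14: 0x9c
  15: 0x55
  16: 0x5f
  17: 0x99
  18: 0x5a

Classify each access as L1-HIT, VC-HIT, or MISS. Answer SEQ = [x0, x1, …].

0: 0x106 (blk 32, set 0) → MISS  vc=[]
1: 0xf4 (blk 30, set 6) → MISS  vc=[]
2: 0x104 (blk 32, set 0) → L1-HIT  vc=[]
3: 0x106 (blk 32, set 0) → L1-HIT  vc=[]
4: 0x102 (blk 32, set 0) → L1-HIT  vc=[]
5: 0x9f (blk 19, set 3) → MISS  vc=[]
6: 0x104 (blk 32, set 0) → L1-HIT  vc=[]
7: 0x100 (blk 32, set 0) → L1-HIT  vc=[]
8: 0x9d (blk 19, set 3) → L1-HIT  vc=[]
9: 0x182 (blk 48, set 0) → MISS  vc=[32]
10: 0x76 (blk 14, set 6) → MISS  vc=[32, 30]
11: 0x19c (blk 51, set 3) → MISS  vc=[32, 30, 19]
12: 0x9c (blk 19, set 3) → VC-HIT  vc=[32, 30, 51]
13: 0x40 (blk 8, set 0) → MISS  vc=[32, 30, 51, 48]
14: 0x9c (blk 19, set 3) → L1-HIT  vc=[32, 30, 51, 48]
15: 0x55 (blk 10, set 2) → MISS  vc=[32, 30, 51, 48]
16: 0x5f (blk 11, set 3) → MISS  vc=[30, 51, 48, 19]
17: 0x99 (blk 19, set 3) → VC-HIT  vc=[30, 51, 48, 11]
18: 0x5a (blk 11, set 3) → VC-HIT  vc=[30, 51, 48, 19]

SEQ = [MISS, MISS, L1-HIT, L1-HIT, L1-HIT, MISS, L1-HIT, L1-HIT, L1-HIT, MISS, MISS, MISS, VC-HIT, MISS, L1-HIT, MISS, MISS, VC-HIT, VC-HIT]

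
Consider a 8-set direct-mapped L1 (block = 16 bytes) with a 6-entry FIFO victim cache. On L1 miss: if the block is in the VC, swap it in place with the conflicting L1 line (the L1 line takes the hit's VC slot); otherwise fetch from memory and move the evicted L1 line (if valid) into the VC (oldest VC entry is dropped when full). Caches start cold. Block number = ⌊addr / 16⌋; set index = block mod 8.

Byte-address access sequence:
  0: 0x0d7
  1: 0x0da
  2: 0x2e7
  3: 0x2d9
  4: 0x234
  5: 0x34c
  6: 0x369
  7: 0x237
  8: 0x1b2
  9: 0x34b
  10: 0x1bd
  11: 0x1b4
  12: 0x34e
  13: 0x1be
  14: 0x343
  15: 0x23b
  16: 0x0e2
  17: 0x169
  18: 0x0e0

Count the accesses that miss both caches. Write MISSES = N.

  [0] addr=0xd7 blk=13 s=5: MISS | VC []
  [1] addr=0xda blk=13 s=5: L1-HIT | VC []
  [2] addr=0x2e7 blk=46 s=6: MISS | VC []
  [3] addr=0x2d9 blk=45 s=5: MISS | VC [13]
  [4] addr=0x234 blk=35 s=3: MISS | VC [13]
  [5] addr=0x34c blk=52 s=4: MISS | VC [13]
  [6] addr=0x369 blk=54 s=6: MISS | VC [13, 46]
  [7] addr=0x237 blk=35 s=3: L1-HIT | VC [13, 46]
  [8] addr=0x1b2 blk=27 s=3: MISS | VC [13, 46, 35]
  [9] addr=0x34b blk=52 s=4: L1-HIT | VC [13, 46, 35]
  [10] addr=0x1bd blk=27 s=3: L1-HIT | VC [13, 46, 35]
  [11] addr=0x1b4 blk=27 s=3: L1-HIT | VC [13, 46, 35]
  [12] addr=0x34e blk=52 s=4: L1-HIT | VC [13, 46, 35]
  [13] addr=0x1be blk=27 s=3: L1-HIT | VC [13, 46, 35]
  [14] addr=0x343 blk=52 s=4: L1-HIT | VC [13, 46, 35]
  [15] addr=0x23b blk=35 s=3: VC-HIT | VC [13, 46, 27]
  [16] addr=0xe2 blk=14 s=6: MISS | VC [13, 46, 27, 54]
  [17] addr=0x169 blk=22 s=6: MISS | VC [13, 46, 27, 54, 14]
  [18] addr=0xe0 blk=14 s=6: VC-HIT | VC [13, 46, 27, 54, 22]

MISSES = 9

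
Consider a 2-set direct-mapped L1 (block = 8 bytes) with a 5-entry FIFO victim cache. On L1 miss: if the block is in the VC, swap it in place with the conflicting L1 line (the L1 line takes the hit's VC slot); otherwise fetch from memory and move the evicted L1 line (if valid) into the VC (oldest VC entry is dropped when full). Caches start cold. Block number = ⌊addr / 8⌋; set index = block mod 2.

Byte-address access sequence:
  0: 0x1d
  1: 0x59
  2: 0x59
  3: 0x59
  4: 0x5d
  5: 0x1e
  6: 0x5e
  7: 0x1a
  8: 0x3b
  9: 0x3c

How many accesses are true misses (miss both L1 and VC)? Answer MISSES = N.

#0 0x1d→b3/s1 MISS; vc=[]
#1 0x59→b11/s1 MISS; vc=[3]
#2 0x59→b11/s1 L1-HIT; vc=[3]
#3 0x59→b11/s1 L1-HIT; vc=[3]
#4 0x5d→b11/s1 L1-HIT; vc=[3]
#5 0x1e→b3/s1 VC-HIT; vc=[11]
#6 0x5e→b11/s1 VC-HIT; vc=[3]
#7 0x1a→b3/s1 VC-HIT; vc=[11]
#8 0x3b→b7/s1 MISS; vc=[11,3]
#9 0x3c→b7/s1 L1-HIT; vc=[11,3]

MISSES = 3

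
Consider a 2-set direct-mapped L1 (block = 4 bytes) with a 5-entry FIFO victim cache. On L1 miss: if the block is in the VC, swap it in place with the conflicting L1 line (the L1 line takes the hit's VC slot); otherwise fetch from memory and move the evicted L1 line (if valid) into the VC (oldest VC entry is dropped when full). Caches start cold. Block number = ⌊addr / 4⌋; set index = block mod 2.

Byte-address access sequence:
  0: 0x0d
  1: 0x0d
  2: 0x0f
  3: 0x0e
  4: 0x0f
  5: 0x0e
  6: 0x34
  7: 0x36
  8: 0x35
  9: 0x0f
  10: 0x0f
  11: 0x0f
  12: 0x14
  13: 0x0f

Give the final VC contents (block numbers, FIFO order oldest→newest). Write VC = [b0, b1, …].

VC = [13, 5]

  [0] addr=0xd blk=3 s=1: MISS | VC []
  [1] addr=0xd blk=3 s=1: L1-HIT | VC []
  [2] addr=0xf blk=3 s=1: L1-HIT | VC []
  [3] addr=0xe blk=3 s=1: L1-HIT | VC []
  [4] addr=0xf blk=3 s=1: L1-HIT | VC []
  [5] addr=0xe blk=3 s=1: L1-HIT | VC []
  [6] addr=0x34 blk=13 s=1: MISS | VC [3]
  [7] addr=0x36 blk=13 s=1: L1-HIT | VC [3]
  [8] addr=0x35 blk=13 s=1: L1-HIT | VC [3]
  [9] addr=0xf blk=3 s=1: VC-HIT | VC [13]
  [10] addr=0xf blk=3 s=1: L1-HIT | VC [13]
  [11] addr=0xf blk=3 s=1: L1-HIT | VC [13]
  [12] addr=0x14 blk=5 s=1: MISS | VC [13, 3]
  [13] addr=0xf blk=3 s=1: VC-HIT | VC [13, 5]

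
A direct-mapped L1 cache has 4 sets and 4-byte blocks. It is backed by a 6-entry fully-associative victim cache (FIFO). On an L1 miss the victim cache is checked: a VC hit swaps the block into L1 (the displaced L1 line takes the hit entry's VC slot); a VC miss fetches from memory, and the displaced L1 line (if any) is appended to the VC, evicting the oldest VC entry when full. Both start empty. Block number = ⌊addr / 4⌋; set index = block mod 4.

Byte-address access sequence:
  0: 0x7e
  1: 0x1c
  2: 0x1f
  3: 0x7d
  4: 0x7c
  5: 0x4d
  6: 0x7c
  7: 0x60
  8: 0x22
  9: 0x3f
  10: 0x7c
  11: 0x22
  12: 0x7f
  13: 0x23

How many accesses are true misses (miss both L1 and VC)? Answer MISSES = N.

MISSES = 6

0: 0x7e (blk 31, set 3) → MISS  vc=[]
1: 0x1c (blk 7, set 3) → MISS  vc=[31]
2: 0x1f (blk 7, set 3) → L1-HIT  vc=[31]
3: 0x7d (blk 31, set 3) → VC-HIT  vc=[7]
4: 0x7c (blk 31, set 3) → L1-HIT  vc=[7]
5: 0x4d (blk 19, set 3) → MISS  vc=[7, 31]
6: 0x7c (blk 31, set 3) → VC-HIT  vc=[7, 19]
7: 0x60 (blk 24, set 0) → MISS  vc=[7, 19]
8: 0x22 (blk 8, set 0) → MISS  vc=[7, 19, 24]
9: 0x3f (blk 15, set 3) → MISS  vc=[7, 19, 24, 31]
10: 0x7c (blk 31, set 3) → VC-HIT  vc=[7, 19, 24, 15]
11: 0x22 (blk 8, set 0) → L1-HIT  vc=[7, 19, 24, 15]
12: 0x7f (blk 31, set 3) → L1-HIT  vc=[7, 19, 24, 15]
13: 0x23 (blk 8, set 0) → L1-HIT  vc=[7, 19, 24, 15]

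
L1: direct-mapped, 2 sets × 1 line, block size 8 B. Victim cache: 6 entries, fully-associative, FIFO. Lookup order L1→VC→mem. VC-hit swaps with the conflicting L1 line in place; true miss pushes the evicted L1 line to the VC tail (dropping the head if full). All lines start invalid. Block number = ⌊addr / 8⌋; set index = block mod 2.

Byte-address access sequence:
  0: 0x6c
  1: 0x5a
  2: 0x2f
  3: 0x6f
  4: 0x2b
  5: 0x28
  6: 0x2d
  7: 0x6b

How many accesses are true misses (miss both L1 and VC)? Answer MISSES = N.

MISSES = 3

0: 0x6c (blk 13, set 1) → MISS  vc=[]
1: 0x5a (blk 11, set 1) → MISS  vc=[13]
2: 0x2f (blk 5, set 1) → MISS  vc=[13, 11]
3: 0x6f (blk 13, set 1) → VC-HIT  vc=[5, 11]
4: 0x2b (blk 5, set 1) → VC-HIT  vc=[13, 11]
5: 0x28 (blk 5, set 1) → L1-HIT  vc=[13, 11]
6: 0x2d (blk 5, set 1) → L1-HIT  vc=[13, 11]
7: 0x6b (blk 13, set 1) → VC-HIT  vc=[5, 11]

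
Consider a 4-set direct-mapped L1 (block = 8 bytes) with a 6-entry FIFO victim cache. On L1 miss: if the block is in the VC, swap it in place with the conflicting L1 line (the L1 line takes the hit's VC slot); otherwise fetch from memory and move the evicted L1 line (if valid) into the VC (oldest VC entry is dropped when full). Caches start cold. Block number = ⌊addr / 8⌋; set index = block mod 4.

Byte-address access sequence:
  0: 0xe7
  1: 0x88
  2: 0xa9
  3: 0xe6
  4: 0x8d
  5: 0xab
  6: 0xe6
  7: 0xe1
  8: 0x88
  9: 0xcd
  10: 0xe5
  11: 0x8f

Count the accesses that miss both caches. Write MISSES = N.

#0 0xe7→b28/s0 MISS; vc=[]
#1 0x88→b17/s1 MISS; vc=[]
#2 0xa9→b21/s1 MISS; vc=[17]
#3 0xe6→b28/s0 L1-HIT; vc=[17]
#4 0x8d→b17/s1 VC-HIT; vc=[21]
#5 0xab→b21/s1 VC-HIT; vc=[17]
#6 0xe6→b28/s0 L1-HIT; vc=[17]
#7 0xe1→b28/s0 L1-HIT; vc=[17]
#8 0x88→b17/s1 VC-HIT; vc=[21]
#9 0xcd→b25/s1 MISS; vc=[21,17]
#10 0xe5→b28/s0 L1-HIT; vc=[21,17]
#11 0x8f→b17/s1 VC-HIT; vc=[21,25]

MISSES = 4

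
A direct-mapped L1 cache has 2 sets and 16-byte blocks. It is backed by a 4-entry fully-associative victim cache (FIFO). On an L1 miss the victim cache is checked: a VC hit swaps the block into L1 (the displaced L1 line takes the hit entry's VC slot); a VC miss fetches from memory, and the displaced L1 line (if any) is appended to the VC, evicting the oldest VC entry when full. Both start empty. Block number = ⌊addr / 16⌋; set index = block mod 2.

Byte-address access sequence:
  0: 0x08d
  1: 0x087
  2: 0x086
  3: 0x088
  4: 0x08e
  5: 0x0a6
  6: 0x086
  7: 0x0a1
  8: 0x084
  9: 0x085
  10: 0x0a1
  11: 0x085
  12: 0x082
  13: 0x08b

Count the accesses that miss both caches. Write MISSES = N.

  [0] addr=0x8d blk=8 s=0: MISS | VC []
  [1] addr=0x87 blk=8 s=0: L1-HIT | VC []
  [2] addr=0x86 blk=8 s=0: L1-HIT | VC []
  [3] addr=0x88 blk=8 s=0: L1-HIT | VC []
  [4] addr=0x8e blk=8 s=0: L1-HIT | VC []
  [5] addr=0xa6 blk=10 s=0: MISS | VC [8]
  [6] addr=0x86 blk=8 s=0: VC-HIT | VC [10]
  [7] addr=0xa1 blk=10 s=0: VC-HIT | VC [8]
  [8] addr=0x84 blk=8 s=0: VC-HIT | VC [10]
  [9] addr=0x85 blk=8 s=0: L1-HIT | VC [10]
  [10] addr=0xa1 blk=10 s=0: VC-HIT | VC [8]
  [11] addr=0x85 blk=8 s=0: VC-HIT | VC [10]
  [12] addr=0x82 blk=8 s=0: L1-HIT | VC [10]
  [13] addr=0x8b blk=8 s=0: L1-HIT | VC [10]

MISSES = 2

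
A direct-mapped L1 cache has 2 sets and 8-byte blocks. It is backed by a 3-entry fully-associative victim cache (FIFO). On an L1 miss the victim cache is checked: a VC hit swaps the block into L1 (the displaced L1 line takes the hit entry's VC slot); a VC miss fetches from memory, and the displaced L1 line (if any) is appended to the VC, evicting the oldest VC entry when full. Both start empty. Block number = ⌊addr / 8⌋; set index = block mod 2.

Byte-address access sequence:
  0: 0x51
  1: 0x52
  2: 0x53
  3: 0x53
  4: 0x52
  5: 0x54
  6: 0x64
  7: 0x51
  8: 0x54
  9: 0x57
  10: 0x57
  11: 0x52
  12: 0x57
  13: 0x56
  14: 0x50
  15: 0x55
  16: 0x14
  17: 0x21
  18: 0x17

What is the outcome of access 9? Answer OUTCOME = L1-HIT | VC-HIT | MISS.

0: 0x51 (blk 10, set 0) → MISS  vc=[]
1: 0x52 (blk 10, set 0) → L1-HIT  vc=[]
2: 0x53 (blk 10, set 0) → L1-HIT  vc=[]
3: 0x53 (blk 10, set 0) → L1-HIT  vc=[]
4: 0x52 (blk 10, set 0) → L1-HIT  vc=[]
5: 0x54 (blk 10, set 0) → L1-HIT  vc=[]
6: 0x64 (blk 12, set 0) → MISS  vc=[10]
7: 0x51 (blk 10, set 0) → VC-HIT  vc=[12]
8: 0x54 (blk 10, set 0) → L1-HIT  vc=[12]
9: 0x57 (blk 10, set 0) → L1-HIT  vc=[12]
10: 0x57 (blk 10, set 0) → L1-HIT  vc=[12]
11: 0x52 (blk 10, set 0) → L1-HIT  vc=[12]
12: 0x57 (blk 10, set 0) → L1-HIT  vc=[12]
13: 0x56 (blk 10, set 0) → L1-HIT  vc=[12]
14: 0x50 (blk 10, set 0) → L1-HIT  vc=[12]
15: 0x55 (blk 10, set 0) → L1-HIT  vc=[12]
16: 0x14 (blk 2, set 0) → MISS  vc=[12, 10]
17: 0x21 (blk 4, set 0) → MISS  vc=[12, 10, 2]
18: 0x17 (blk 2, set 0) → VC-HIT  vc=[12, 10, 4]

OUTCOME = L1-HIT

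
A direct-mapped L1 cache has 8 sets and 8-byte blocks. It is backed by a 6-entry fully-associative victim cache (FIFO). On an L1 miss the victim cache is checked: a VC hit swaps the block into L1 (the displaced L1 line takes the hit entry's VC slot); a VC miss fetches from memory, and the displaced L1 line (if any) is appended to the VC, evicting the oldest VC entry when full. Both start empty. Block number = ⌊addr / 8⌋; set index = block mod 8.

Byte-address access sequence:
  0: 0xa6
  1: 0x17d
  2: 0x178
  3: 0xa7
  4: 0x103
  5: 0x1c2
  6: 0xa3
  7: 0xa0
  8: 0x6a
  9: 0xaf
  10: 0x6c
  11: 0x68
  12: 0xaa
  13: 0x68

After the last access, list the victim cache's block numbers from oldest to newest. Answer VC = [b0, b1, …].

VC = [32, 21]

  [0] addr=0xa6 blk=20 s=4: MISS | VC []
  [1] addr=0x17d blk=47 s=7: MISS | VC []
  [2] addr=0x178 blk=47 s=7: L1-HIT | VC []
  [3] addr=0xa7 blk=20 s=4: L1-HIT | VC []
  [4] addr=0x103 blk=32 s=0: MISS | VC []
  [5] addr=0x1c2 blk=56 s=0: MISS | VC [32]
  [6] addr=0xa3 blk=20 s=4: L1-HIT | VC [32]
  [7] addr=0xa0 blk=20 s=4: L1-HIT | VC [32]
  [8] addr=0x6a blk=13 s=5: MISS | VC [32]
  [9] addr=0xaf blk=21 s=5: MISS | VC [32, 13]
  [10] addr=0x6c blk=13 s=5: VC-HIT | VC [32, 21]
  [11] addr=0x68 blk=13 s=5: L1-HIT | VC [32, 21]
  [12] addr=0xaa blk=21 s=5: VC-HIT | VC [32, 13]
  [13] addr=0x68 blk=13 s=5: VC-HIT | VC [32, 21]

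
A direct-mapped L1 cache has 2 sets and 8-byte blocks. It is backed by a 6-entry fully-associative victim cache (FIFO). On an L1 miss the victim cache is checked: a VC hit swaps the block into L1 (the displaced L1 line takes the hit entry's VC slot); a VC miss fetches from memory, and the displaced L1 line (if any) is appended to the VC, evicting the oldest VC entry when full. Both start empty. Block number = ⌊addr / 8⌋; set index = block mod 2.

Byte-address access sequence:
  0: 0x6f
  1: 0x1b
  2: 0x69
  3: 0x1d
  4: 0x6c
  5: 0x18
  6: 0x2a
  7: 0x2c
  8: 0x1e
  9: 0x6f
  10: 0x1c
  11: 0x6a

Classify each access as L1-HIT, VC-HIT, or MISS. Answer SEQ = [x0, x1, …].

SEQ = [MISS, MISS, VC-HIT, VC-HIT, VC-HIT, VC-HIT, MISS, L1-HIT, VC-HIT, VC-HIT, VC-HIT, VC-HIT]

  [0] addr=0x6f blk=13 s=1: MISS | VC []
  [1] addr=0x1b blk=3 s=1: MISS | VC [13]
  [2] addr=0x69 blk=13 s=1: VC-HIT | VC [3]
  [3] addr=0x1d blk=3 s=1: VC-HIT | VC [13]
  [4] addr=0x6c blk=13 s=1: VC-HIT | VC [3]
  [5] addr=0x18 blk=3 s=1: VC-HIT | VC [13]
  [6] addr=0x2a blk=5 s=1: MISS | VC [13, 3]
  [7] addr=0x2c blk=5 s=1: L1-HIT | VC [13, 3]
  [8] addr=0x1e blk=3 s=1: VC-HIT | VC [13, 5]
  [9] addr=0x6f blk=13 s=1: VC-HIT | VC [3, 5]
  [10] addr=0x1c blk=3 s=1: VC-HIT | VC [13, 5]
  [11] addr=0x6a blk=13 s=1: VC-HIT | VC [3, 5]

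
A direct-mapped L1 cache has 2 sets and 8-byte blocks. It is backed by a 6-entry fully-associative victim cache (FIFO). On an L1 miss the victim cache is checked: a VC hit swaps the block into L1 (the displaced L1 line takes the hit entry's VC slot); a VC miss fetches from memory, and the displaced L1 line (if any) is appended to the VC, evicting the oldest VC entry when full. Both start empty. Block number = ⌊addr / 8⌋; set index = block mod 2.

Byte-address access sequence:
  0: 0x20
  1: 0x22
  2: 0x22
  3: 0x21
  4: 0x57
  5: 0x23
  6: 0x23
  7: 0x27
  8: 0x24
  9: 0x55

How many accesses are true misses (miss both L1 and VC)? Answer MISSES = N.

  [0] addr=0x20 blk=4 s=0: MISS | VC []
  [1] addr=0x22 blk=4 s=0: L1-HIT | VC []
  [2] addr=0x22 blk=4 s=0: L1-HIT | VC []
  [3] addr=0x21 blk=4 s=0: L1-HIT | VC []
  [4] addr=0x57 blk=10 s=0: MISS | VC [4]
  [5] addr=0x23 blk=4 s=0: VC-HIT | VC [10]
  [6] addr=0x23 blk=4 s=0: L1-HIT | VC [10]
  [7] addr=0x27 blk=4 s=0: L1-HIT | VC [10]
  [8] addr=0x24 blk=4 s=0: L1-HIT | VC [10]
  [9] addr=0x55 blk=10 s=0: VC-HIT | VC [4]

MISSES = 2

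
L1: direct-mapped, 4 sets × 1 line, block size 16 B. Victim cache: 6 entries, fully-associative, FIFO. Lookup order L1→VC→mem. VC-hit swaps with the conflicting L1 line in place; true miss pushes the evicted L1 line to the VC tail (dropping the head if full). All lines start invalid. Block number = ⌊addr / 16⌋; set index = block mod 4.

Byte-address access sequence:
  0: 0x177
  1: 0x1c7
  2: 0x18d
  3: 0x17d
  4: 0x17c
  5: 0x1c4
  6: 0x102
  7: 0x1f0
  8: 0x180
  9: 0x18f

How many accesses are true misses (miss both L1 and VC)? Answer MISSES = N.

MISSES = 5

0: 0x177 (blk 23, set 3) → MISS  vc=[]
1: 0x1c7 (blk 28, set 0) → MISS  vc=[]
2: 0x18d (blk 24, set 0) → MISS  vc=[28]
3: 0x17d (blk 23, set 3) → L1-HIT  vc=[28]
4: 0x17c (blk 23, set 3) → L1-HIT  vc=[28]
5: 0x1c4 (blk 28, set 0) → VC-HIT  vc=[24]
6: 0x102 (blk 16, set 0) → MISS  vc=[24, 28]
7: 0x1f0 (blk 31, set 3) → MISS  vc=[24, 28, 23]
8: 0x180 (blk 24, set 0) → VC-HIT  vc=[16, 28, 23]
9: 0x18f (blk 24, set 0) → L1-HIT  vc=[16, 28, 23]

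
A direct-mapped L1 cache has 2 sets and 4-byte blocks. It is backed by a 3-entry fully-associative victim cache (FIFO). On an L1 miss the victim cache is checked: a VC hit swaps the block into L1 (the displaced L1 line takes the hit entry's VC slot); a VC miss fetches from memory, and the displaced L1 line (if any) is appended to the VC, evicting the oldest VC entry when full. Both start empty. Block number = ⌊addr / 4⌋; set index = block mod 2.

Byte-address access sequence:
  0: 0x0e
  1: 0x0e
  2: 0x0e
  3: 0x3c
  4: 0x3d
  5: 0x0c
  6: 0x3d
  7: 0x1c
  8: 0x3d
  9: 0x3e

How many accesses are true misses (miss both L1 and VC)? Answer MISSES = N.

#0 0xe→b3/s1 MISS; vc=[]
#1 0xe→b3/s1 L1-HIT; vc=[]
#2 0xe→b3/s1 L1-HIT; vc=[]
#3 0x3c→b15/s1 MISS; vc=[3]
#4 0x3d→b15/s1 L1-HIT; vc=[3]
#5 0xc→b3/s1 VC-HIT; vc=[15]
#6 0x3d→b15/s1 VC-HIT; vc=[3]
#7 0x1c→b7/s1 MISS; vc=[3,15]
#8 0x3d→b15/s1 VC-HIT; vc=[3,7]
#9 0x3e→b15/s1 L1-HIT; vc=[3,7]

MISSES = 3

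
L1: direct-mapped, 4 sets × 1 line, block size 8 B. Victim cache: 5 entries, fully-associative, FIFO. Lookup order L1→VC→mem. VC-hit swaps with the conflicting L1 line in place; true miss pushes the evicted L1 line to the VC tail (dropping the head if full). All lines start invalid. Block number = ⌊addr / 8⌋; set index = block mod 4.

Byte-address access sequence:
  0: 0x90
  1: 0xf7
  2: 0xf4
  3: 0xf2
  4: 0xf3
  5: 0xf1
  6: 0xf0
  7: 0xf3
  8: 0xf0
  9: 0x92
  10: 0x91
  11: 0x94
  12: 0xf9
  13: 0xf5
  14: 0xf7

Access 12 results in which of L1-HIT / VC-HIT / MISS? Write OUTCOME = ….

  [0] addr=0x90 blk=18 s=2: MISS | VC []
  [1] addr=0xf7 blk=30 s=2: MISS | VC [18]
  [2] addr=0xf4 blk=30 s=2: L1-HIT | VC [18]
  [3] addr=0xf2 blk=30 s=2: L1-HIT | VC [18]
  [4] addr=0xf3 blk=30 s=2: L1-HIT | VC [18]
  [5] addr=0xf1 blk=30 s=2: L1-HIT | VC [18]
  [6] addr=0xf0 blk=30 s=2: L1-HIT | VC [18]
  [7] addr=0xf3 blk=30 s=2: L1-HIT | VC [18]
  [8] addr=0xf0 blk=30 s=2: L1-HIT | VC [18]
  [9] addr=0x92 blk=18 s=2: VC-HIT | VC [30]
  [10] addr=0x91 blk=18 s=2: L1-HIT | VC [30]
  [11] addr=0x94 blk=18 s=2: L1-HIT | VC [30]
  [12] addr=0xf9 blk=31 s=3: MISS | VC [30]
  [13] addr=0xf5 blk=30 s=2: VC-HIT | VC [18]
  [14] addr=0xf7 blk=30 s=2: L1-HIT | VC [18]

OUTCOME = MISS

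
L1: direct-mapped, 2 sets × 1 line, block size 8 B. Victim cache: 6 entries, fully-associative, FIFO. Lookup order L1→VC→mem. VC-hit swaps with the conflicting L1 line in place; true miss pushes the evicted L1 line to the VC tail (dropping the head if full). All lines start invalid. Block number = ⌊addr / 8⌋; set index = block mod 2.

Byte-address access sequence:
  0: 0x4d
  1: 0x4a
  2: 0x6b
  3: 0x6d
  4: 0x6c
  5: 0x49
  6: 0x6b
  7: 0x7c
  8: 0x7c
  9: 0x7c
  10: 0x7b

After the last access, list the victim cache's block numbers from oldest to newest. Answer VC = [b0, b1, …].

VC = [9, 13]

#0 0x4d→b9/s1 MISS; vc=[]
#1 0x4a→b9/s1 L1-HIT; vc=[]
#2 0x6b→b13/s1 MISS; vc=[9]
#3 0x6d→b13/s1 L1-HIT; vc=[9]
#4 0x6c→b13/s1 L1-HIT; vc=[9]
#5 0x49→b9/s1 VC-HIT; vc=[13]
#6 0x6b→b13/s1 VC-HIT; vc=[9]
#7 0x7c→b15/s1 MISS; vc=[9,13]
#8 0x7c→b15/s1 L1-HIT; vc=[9,13]
#9 0x7c→b15/s1 L1-HIT; vc=[9,13]
#10 0x7b→b15/s1 L1-HIT; vc=[9,13]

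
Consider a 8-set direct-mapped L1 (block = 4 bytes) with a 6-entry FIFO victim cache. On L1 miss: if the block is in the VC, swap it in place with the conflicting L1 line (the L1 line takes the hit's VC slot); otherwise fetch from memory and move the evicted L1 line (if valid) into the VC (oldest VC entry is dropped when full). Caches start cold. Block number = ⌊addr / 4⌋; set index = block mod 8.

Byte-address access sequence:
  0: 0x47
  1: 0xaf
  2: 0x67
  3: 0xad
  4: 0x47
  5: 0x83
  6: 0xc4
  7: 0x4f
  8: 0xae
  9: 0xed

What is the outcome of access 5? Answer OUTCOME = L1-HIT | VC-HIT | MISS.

OUTCOME = MISS

#0 0x47→b17/s1 MISS; vc=[]
#1 0xaf→b43/s3 MISS; vc=[]
#2 0x67→b25/s1 MISS; vc=[17]
#3 0xad→b43/s3 L1-HIT; vc=[17]
#4 0x47→b17/s1 VC-HIT; vc=[25]
#5 0x83→b32/s0 MISS; vc=[25]
#6 0xc4→b49/s1 MISS; vc=[25,17]
#7 0x4f→b19/s3 MISS; vc=[25,17,43]
#8 0xae→b43/s3 VC-HIT; vc=[25,17,19]
#9 0xed→b59/s3 MISS; vc=[25,17,19,43]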